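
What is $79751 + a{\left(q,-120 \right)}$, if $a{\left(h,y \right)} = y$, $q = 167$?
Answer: $79631$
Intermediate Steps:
$79751 + a{\left(q,-120 \right)} = 79751 - 120 = 79631$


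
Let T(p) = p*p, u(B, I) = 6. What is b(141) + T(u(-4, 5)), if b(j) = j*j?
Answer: 19917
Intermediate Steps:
T(p) = p**2
b(j) = j**2
b(141) + T(u(-4, 5)) = 141**2 + 6**2 = 19881 + 36 = 19917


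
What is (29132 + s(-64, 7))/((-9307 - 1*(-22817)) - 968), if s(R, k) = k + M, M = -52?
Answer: 29087/12542 ≈ 2.3192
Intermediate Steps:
s(R, k) = -52 + k (s(R, k) = k - 52 = -52 + k)
(29132 + s(-64, 7))/((-9307 - 1*(-22817)) - 968) = (29132 + (-52 + 7))/((-9307 - 1*(-22817)) - 968) = (29132 - 45)/((-9307 + 22817) - 968) = 29087/(13510 - 968) = 29087/12542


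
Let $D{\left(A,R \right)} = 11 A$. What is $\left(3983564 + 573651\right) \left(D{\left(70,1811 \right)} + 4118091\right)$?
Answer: $18770535132115$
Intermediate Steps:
$\left(3983564 + 573651\right) \left(D{\left(70,1811 \right)} + 4118091\right) = \left(3983564 + 573651\right) \left(11 \cdot 70 + 4118091\right) = 4557215 \left(770 + 4118091\right) = 4557215 \cdot 4118861 = 18770535132115$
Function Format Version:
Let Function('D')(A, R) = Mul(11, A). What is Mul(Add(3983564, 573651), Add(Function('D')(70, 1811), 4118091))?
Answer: 18770535132115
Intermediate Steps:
Mul(Add(3983564, 573651), Add(Function('D')(70, 1811), 4118091)) = Mul(Add(3983564, 573651), Add(Mul(11, 70), 4118091)) = Mul(4557215, Add(770, 4118091)) = Mul(4557215, 4118861) = 18770535132115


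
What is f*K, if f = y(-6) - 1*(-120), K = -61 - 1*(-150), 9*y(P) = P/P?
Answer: 96209/9 ≈ 10690.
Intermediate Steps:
y(P) = ⅑ (y(P) = (P/P)/9 = (⅑)*1 = ⅑)
K = 89 (K = -61 + 150 = 89)
f = 1081/9 (f = ⅑ - 1*(-120) = ⅑ + 120 = 1081/9 ≈ 120.11)
f*K = (1081/9)*89 = 96209/9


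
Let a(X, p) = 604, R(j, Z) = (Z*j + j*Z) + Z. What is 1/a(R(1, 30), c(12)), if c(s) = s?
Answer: 1/604 ≈ 0.0016556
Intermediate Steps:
R(j, Z) = Z + 2*Z*j (R(j, Z) = (Z*j + Z*j) + Z = 2*Z*j + Z = Z + 2*Z*j)
1/a(R(1, 30), c(12)) = 1/604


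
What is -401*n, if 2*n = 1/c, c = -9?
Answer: 401/18 ≈ 22.278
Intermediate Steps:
n = -1/18 (n = (1/2)/(-9) = (1/2)*(-1/9) = -1/18 ≈ -0.055556)
-401*n = -401*(-1/18) = 401/18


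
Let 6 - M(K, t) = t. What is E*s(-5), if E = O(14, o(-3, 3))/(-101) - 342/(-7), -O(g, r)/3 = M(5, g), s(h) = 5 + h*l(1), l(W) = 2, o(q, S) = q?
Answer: -171870/707 ≈ -243.10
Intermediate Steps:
M(K, t) = 6 - t
s(h) = 5 + 2*h (s(h) = 5 + h*2 = 5 + 2*h)
O(g, r) = -18 + 3*g (O(g, r) = -3*(6 - g) = -18 + 3*g)
E = 34374/707 (E = (-18 + 3*14)/(-101) - 342/(-7) = (-18 + 42)*(-1/101) - 342*(-⅐) = 24*(-1/101) + 342/7 = -24/101 + 342/7 = 34374/707 ≈ 48.620)
E*s(-5) = 34374*(5 + 2*(-5))/707 = 34374*(5 - 10)/707 = (34374/707)*(-5) = -171870/707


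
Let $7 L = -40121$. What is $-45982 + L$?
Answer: $- \frac{361995}{7} \approx -51714.0$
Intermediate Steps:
$L = - \frac{40121}{7}$ ($L = \frac{1}{7} \left(-40121\right) = - \frac{40121}{7} \approx -5731.6$)
$-45982 + L = -45982 - \frac{40121}{7} = - \frac{361995}{7}$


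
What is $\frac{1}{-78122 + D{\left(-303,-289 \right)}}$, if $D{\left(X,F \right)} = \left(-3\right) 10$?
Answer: $- \frac{1}{78152} \approx -1.2796 \cdot 10^{-5}$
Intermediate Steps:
$D{\left(X,F \right)} = -30$
$\frac{1}{-78122 + D{\left(-303,-289 \right)}} = \frac{1}{-78122 - 30} = \frac{1}{-78152} = - \frac{1}{78152}$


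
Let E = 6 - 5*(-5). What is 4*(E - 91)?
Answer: -240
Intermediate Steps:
E = 31 (E = 6 + 25 = 31)
4*(E - 91) = 4*(31 - 91) = 4*(-60) = -240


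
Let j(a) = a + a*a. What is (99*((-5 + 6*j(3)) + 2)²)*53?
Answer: 24980967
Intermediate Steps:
j(a) = a + a²
(99*((-5 + 6*j(3)) + 2)²)*53 = (99*((-5 + 6*(3*(1 + 3))) + 2)²)*53 = (99*((-5 + 6*(3*4)) + 2)²)*53 = (99*((-5 + 6*12) + 2)²)*53 = (99*((-5 + 72) + 2)²)*53 = (99*(67 + 2)²)*53 = (99*69²)*53 = (99*4761)*53 = 471339*53 = 24980967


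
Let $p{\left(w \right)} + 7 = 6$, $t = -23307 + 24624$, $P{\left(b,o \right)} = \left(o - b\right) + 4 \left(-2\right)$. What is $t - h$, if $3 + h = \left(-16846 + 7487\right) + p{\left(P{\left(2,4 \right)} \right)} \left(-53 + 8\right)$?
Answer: $10634$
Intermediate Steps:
$P{\left(b,o \right)} = -8 + o - b$ ($P{\left(b,o \right)} = \left(o - b\right) - 8 = -8 + o - b$)
$t = 1317$
$p{\left(w \right)} = -1$ ($p{\left(w \right)} = -7 + 6 = -1$)
$h = -9317$ ($h = -3 + \left(\left(-16846 + 7487\right) - \left(-53 + 8\right)\right) = -3 - 9314 = -9317$)
$t - h = 1317 - -9317 = 1317 + 9317 = 10634$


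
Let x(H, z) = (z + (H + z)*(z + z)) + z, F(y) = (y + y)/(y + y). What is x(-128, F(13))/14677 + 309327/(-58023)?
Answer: -1518204725/283867857 ≈ -5.3483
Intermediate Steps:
F(y) = 1 (F(y) = (2*y)/((2*y)) = (2*y)*(1/(2*y)) = 1)
x(H, z) = 2*z + 2*z*(H + z) (x(H, z) = (z + (H + z)*(2*z)) + z = (z + 2*z*(H + z)) + z = 2*z + 2*z*(H + z))
x(-128, F(13))/14677 + 309327/(-58023) = (2*1*(1 - 128 + 1))/14677 + 309327/(-58023) = (2*1*(-126))*(1/14677) + 309327*(-1/58023) = -252*1/14677 - 103109/19341 = -252/14677 - 103109/19341 = -1518204725/283867857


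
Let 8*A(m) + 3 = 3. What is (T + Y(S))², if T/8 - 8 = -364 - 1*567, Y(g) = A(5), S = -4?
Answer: 54523456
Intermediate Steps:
A(m) = 0 (A(m) = -3/8 + (⅛)*3 = -3/8 + 3/8 = 0)
Y(g) = 0
T = -7384 (T = 64 + 8*(-364 - 1*567) = 64 + 8*(-364 - 567) = 64 + 8*(-931) = 64 - 7448 = -7384)
(T + Y(S))² = (-7384 + 0)² = (-7384)² = 54523456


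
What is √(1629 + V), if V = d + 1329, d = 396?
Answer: √3354 ≈ 57.914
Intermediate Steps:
V = 1725 (V = 396 + 1329 = 1725)
√(1629 + V) = √(1629 + 1725) = √3354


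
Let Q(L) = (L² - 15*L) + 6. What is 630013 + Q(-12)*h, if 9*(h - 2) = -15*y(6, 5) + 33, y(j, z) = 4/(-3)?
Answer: 1897849/3 ≈ 6.3262e+5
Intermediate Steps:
Q(L) = 6 + L² - 15*L
y(j, z) = -4/3 (y(j, z) = 4*(-⅓) = -4/3)
h = 71/9 (h = 2 + (-15*(-4/3) + 33)/9 = 2 + (20 + 33)/9 = 2 + (⅑)*53 = 2 + 53/9 = 71/9 ≈ 7.8889)
630013 + Q(-12)*h = 630013 + (6 + (-12)² - 15*(-12))*(71/9) = 630013 + (6 + 144 + 180)*(71/9) = 630013 + 330*(71/9) = 630013 + 7810/3 = 1897849/3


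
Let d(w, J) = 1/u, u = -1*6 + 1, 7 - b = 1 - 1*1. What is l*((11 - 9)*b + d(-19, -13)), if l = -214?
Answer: -14766/5 ≈ -2953.2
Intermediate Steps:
b = 7 (b = 7 - (1 - 1*1) = 7 - (1 - 1) = 7 - 1*0 = 7 + 0 = 7)
u = -5 (u = -6 + 1 = -5)
d(w, J) = -⅕ (d(w, J) = 1/(-5) = -⅕)
l*((11 - 9)*b + d(-19, -13)) = -214*((11 - 9)*7 - ⅕) = -214*(2*7 - ⅕) = -214*(14 - ⅕) = -214*69/5 = -14766/5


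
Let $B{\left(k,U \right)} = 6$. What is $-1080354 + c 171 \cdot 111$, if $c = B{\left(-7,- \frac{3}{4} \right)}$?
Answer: $-966468$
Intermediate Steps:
$c = 6$
$-1080354 + c 171 \cdot 111 = -1080354 + 6 \cdot 171 \cdot 111 = -1080354 + 1026 \cdot 111 = -1080354 + 113886 = -966468$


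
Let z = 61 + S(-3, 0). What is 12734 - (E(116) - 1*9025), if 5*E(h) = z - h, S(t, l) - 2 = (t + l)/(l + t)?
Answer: 108847/5 ≈ 21769.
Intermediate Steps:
S(t, l) = 3 (S(t, l) = 2 + (t + l)/(l + t) = 2 + (l + t)/(l + t) = 2 + 1 = 3)
z = 64 (z = 61 + 3 = 64)
E(h) = 64/5 - h/5 (E(h) = (64 - h)/5 = 64/5 - h/5)
12734 - (E(116) - 1*9025) = 12734 - ((64/5 - ⅕*116) - 1*9025) = 12734 - ((64/5 - 116/5) - 9025) = 12734 - (-52/5 - 9025) = 12734 - 1*(-45177/5) = 12734 + 45177/5 = 108847/5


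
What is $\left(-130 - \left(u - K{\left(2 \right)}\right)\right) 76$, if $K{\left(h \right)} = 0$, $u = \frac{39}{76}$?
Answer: $-9919$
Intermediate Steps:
$u = \frac{39}{76}$ ($u = 39 \cdot \frac{1}{76} = \frac{39}{76} \approx 0.51316$)
$\left(-130 - \left(u - K{\left(2 \right)}\right)\right) 76 = \left(-130 + \left(0 - \frac{39}{76}\right)\right) 76 = \left(-130 - \frac{39}{76}\right) 76 = \left(- \frac{9919}{76}\right) 76 = -9919$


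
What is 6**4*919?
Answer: 1191024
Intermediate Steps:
6**4*919 = 1296*919 = 1191024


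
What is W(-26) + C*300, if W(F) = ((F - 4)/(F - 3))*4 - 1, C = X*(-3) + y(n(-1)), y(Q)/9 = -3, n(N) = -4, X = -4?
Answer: -130409/29 ≈ -4496.9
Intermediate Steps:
y(Q) = -27 (y(Q) = 9*(-3) = -27)
C = -15 (C = -4*(-3) - 27 = 12 - 27 = -15)
W(F) = -1 + 4*(-4 + F)/(-3 + F) (W(F) = ((-4 + F)/(-3 + F))*4 - 1 = 4*(-4 + F)/(-3 + F) - 1 = -1 + 4*(-4 + F)/(-3 + F))
W(-26) + C*300 = (-13 + 3*(-26))/(-3 - 26) - 15*300 = (-13 - 78)/(-29) - 4500 = -1/29*(-91) - 4500 = 91/29 - 4500 = -130409/29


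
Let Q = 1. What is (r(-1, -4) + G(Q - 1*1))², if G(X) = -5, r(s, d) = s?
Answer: 36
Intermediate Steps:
(r(-1, -4) + G(Q - 1*1))² = (-1 - 5)² = (-6)² = 36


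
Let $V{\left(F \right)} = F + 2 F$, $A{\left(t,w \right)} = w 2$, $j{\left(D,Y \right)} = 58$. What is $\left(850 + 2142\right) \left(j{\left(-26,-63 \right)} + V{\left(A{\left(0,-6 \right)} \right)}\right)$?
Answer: $65824$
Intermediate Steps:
$A{\left(t,w \right)} = 2 w$
$V{\left(F \right)} = 3 F$
$\left(850 + 2142\right) \left(j{\left(-26,-63 \right)} + V{\left(A{\left(0,-6 \right)} \right)}\right) = \left(850 + 2142\right) \left(58 + 3 \cdot 2 \left(-6\right)\right) = 2992 \left(58 + 3 \left(-12\right)\right) = 2992 \left(58 - 36\right) = 2992 \cdot 22 = 65824$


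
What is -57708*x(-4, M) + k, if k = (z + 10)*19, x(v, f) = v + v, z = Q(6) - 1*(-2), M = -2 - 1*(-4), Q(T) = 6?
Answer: 462006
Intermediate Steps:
M = 2 (M = -2 + 4 = 2)
z = 8 (z = 6 - 1*(-2) = 6 + 2 = 8)
x(v, f) = 2*v
k = 342 (k = (8 + 10)*19 = 18*19 = 342)
-57708*x(-4, M) + k = -57708*2*(-4) + 342 = -57708*(-8) + 342 = -916*(-504) + 342 = 461664 + 342 = 462006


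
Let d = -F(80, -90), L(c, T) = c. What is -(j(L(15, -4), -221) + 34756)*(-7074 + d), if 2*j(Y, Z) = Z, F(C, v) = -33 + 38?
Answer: 490510989/2 ≈ 2.4526e+8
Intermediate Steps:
F(C, v) = 5
j(Y, Z) = Z/2
d = -5 (d = -1*5 = -5)
-(j(L(15, -4), -221) + 34756)*(-7074 + d) = -((1/2)*(-221) + 34756)*(-7074 - 5) = -(-221/2 + 34756)*(-7079) = -69291*(-7079)/2 = -1*(-490510989/2) = 490510989/2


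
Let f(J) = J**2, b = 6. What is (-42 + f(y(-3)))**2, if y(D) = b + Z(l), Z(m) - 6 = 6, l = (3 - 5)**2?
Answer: 79524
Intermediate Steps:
l = 4 (l = (-2)**2 = 4)
Z(m) = 12 (Z(m) = 6 + 6 = 12)
y(D) = 18 (y(D) = 6 + 12 = 18)
(-42 + f(y(-3)))**2 = (-42 + 18**2)**2 = (-42 + 324)**2 = 282**2 = 79524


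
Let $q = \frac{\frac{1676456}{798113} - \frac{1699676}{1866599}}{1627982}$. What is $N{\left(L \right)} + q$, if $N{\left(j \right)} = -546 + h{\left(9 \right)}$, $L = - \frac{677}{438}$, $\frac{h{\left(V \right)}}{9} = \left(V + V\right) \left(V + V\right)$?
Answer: $\frac{2873977494126307887168}{1212648731324868817} \approx 2370.0$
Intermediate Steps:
$h{\left(V \right)} = 36 V^{2}$ ($h{\left(V \right)} = 9 \left(V + V\right) \left(V + V\right) = 9 \cdot 2 V 2 V = 9 \cdot 4 V^{2} = 36 V^{2}$)
$q = \frac{886368790878}{1212648731324868817}$ ($q = \left(1676456 \cdot \frac{1}{798113} - \frac{1699676}{1866599}\right) \frac{1}{1627982} = \left(\frac{1676456}{798113} - \frac{1699676}{1866599}\right) \frac{1}{1627982} = \frac{1772737581756}{1489756927687} \cdot \frac{1}{1627982} = \frac{886368790878}{1212648731324868817} \approx 7.3094 \cdot 10^{-7}$)
$L = - \frac{677}{438}$ ($L = \left(-677\right) \frac{1}{438} = - \frac{677}{438} \approx -1.5457$)
$N{\left(j \right)} = 2370$ ($N{\left(j \right)} = -546 + 36 \cdot 9^{2} = -546 + 36 \cdot 81 = -546 + 2916 = 2370$)
$N{\left(L \right)} + q = 2370 + \frac{886368790878}{1212648731324868817} = \frac{2873977494126307887168}{1212648731324868817}$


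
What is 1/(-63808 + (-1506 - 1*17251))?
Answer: -1/82565 ≈ -1.2112e-5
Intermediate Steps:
1/(-63808 + (-1506 - 1*17251)) = 1/(-63808 + (-1506 - 17251)) = 1/(-63808 - 18757) = 1/(-82565) = -1/82565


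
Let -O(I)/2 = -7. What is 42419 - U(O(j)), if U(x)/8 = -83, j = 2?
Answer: 43083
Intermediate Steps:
O(I) = 14 (O(I) = -2*(-7) = 14)
U(x) = -664 (U(x) = 8*(-83) = -664)
42419 - U(O(j)) = 42419 - 1*(-664) = 42419 + 664 = 43083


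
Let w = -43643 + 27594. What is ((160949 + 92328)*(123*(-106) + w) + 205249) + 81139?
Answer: -7366781711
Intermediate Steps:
w = -16049
((160949 + 92328)*(123*(-106) + w) + 205249) + 81139 = ((160949 + 92328)*(123*(-106) - 16049) + 205249) + 81139 = (253277*(-13038 - 16049) + 205249) + 81139 = (253277*(-29087) + 205249) + 81139 = (-7367068099 + 205249) + 81139 = -7366862850 + 81139 = -7366781711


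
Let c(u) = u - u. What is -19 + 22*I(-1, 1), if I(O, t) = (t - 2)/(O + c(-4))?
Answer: 3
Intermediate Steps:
c(u) = 0
I(O, t) = (-2 + t)/O (I(O, t) = (t - 2)/(O + 0) = (-2 + t)/O)
-19 + 22*I(-1, 1) = -19 + 22*((-2 + 1)/(-1)) = -19 + 22*(-1*(-1)) = -19 + 22*1 = -19 + 22 = 3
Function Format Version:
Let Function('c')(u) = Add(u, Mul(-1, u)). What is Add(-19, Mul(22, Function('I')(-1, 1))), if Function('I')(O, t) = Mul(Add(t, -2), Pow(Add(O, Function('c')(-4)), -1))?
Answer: 3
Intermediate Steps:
Function('c')(u) = 0
Function('I')(O, t) = Mul(Pow(O, -1), Add(-2, t)) (Function('I')(O, t) = Mul(Add(t, -2), Pow(Add(O, 0), -1)) = Mul(Add(-2, t), Pow(O, -1)) = Mul(Pow(O, -1), Add(-2, t)))
Add(-19, Mul(22, Function('I')(-1, 1))) = Add(-19, Mul(22, Mul(Pow(-1, -1), Add(-2, 1)))) = Add(-19, Mul(22, Mul(-1, -1))) = Add(-19, Mul(22, 1)) = Add(-19, 22) = 3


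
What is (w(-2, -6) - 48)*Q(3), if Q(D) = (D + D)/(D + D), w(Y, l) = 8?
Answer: -40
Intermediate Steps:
Q(D) = 1 (Q(D) = (2*D)/((2*D)) = (2*D)*(1/(2*D)) = 1)
(w(-2, -6) - 48)*Q(3) = (8 - 48)*1 = -40*1 = -40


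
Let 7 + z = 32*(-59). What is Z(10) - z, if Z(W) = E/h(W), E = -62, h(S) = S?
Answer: 9444/5 ≈ 1888.8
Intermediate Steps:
z = -1895 (z = -7 + 32*(-59) = -7 - 1888 = -1895)
Z(W) = -62/W
Z(10) - z = -62/10 - 1*(-1895) = -62*⅒ + 1895 = -31/5 + 1895 = 9444/5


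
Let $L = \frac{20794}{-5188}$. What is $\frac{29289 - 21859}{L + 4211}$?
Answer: $\frac{19273420}{10912937} \approx 1.7661$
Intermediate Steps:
$L = - \frac{10397}{2594}$ ($L = 20794 \left(- \frac{1}{5188}\right) = - \frac{10397}{2594} \approx -4.0081$)
$\frac{29289 - 21859}{L + 4211} = \frac{29289 - 21859}{- \frac{10397}{2594} + 4211} = \frac{7430}{\frac{10912937}{2594}} = 7430 \cdot \frac{2594}{10912937} = \frac{19273420}{10912937}$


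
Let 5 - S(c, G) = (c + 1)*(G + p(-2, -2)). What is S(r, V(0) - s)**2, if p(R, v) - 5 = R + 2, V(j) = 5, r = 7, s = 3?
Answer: 2601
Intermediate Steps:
p(R, v) = 7 + R (p(R, v) = 5 + (R + 2) = 5 + (2 + R) = 7 + R)
S(c, G) = 5 - (1 + c)*(5 + G) (S(c, G) = 5 - (c + 1)*(G + (7 - 2)) = 5 - (1 + c)*(G + 5) = 5 - (1 + c)*(5 + G))
S(r, V(0) - s)**2 = (-(5 - 1*3) - 5*7 - 1*(5 - 1*3)*7)**2 = (-(5 - 3) - 35 - 1*(5 - 3)*7)**2 = (-1*2 - 35 - 1*2*7)**2 = (-2 - 35 - 14)**2 = (-51)**2 = 2601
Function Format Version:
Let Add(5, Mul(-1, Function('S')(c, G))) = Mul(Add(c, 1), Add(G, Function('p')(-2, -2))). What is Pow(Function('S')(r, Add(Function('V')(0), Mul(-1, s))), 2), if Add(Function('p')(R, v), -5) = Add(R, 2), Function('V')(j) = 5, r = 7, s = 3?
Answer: 2601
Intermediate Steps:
Function('p')(R, v) = Add(7, R) (Function('p')(R, v) = Add(5, Add(R, 2)) = Add(5, Add(2, R)) = Add(7, R))
Function('S')(c, G) = Add(5, Mul(-1, Add(1, c), Add(5, G))) (Function('S')(c, G) = Add(5, Mul(-1, Mul(Add(c, 1), Add(G, Add(7, -2))))) = Add(5, Mul(-1, Mul(Add(1, c), Add(G, 5)))) = Add(5, Mul(-1, Mul(Add(1, c), Add(5, G)))) = Add(5, Mul(-1, Add(1, c), Add(5, G))))
Pow(Function('S')(r, Add(Function('V')(0), Mul(-1, s))), 2) = Pow(Add(Mul(-1, Add(5, Mul(-1, 3))), Mul(-5, 7), Mul(-1, Add(5, Mul(-1, 3)), 7)), 2) = Pow(Add(Mul(-1, Add(5, -3)), -35, Mul(-1, Add(5, -3), 7)), 2) = Pow(Add(Mul(-1, 2), -35, Mul(-1, 2, 7)), 2) = Pow(Add(-2, -35, -14), 2) = Pow(-51, 2) = 2601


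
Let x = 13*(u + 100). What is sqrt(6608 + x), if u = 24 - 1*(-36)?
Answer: 4*sqrt(543) ≈ 93.209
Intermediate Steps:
u = 60 (u = 24 + 36 = 60)
x = 2080 (x = 13*(60 + 100) = 13*160 = 2080)
sqrt(6608 + x) = sqrt(6608 + 2080) = sqrt(8688) = 4*sqrt(543)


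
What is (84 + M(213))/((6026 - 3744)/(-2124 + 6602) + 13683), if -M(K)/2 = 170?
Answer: -286592/15318689 ≈ -0.018709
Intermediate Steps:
M(K) = -340 (M(K) = -2*170 = -340)
(84 + M(213))/((6026 - 3744)/(-2124 + 6602) + 13683) = (84 - 340)/((6026 - 3744)/(-2124 + 6602) + 13683) = -256/(2282/4478 + 13683) = -256/(2282*(1/4478) + 13683) = -256/(1141/2239 + 13683) = -256/30637378/2239 = -256*2239/30637378 = -286592/15318689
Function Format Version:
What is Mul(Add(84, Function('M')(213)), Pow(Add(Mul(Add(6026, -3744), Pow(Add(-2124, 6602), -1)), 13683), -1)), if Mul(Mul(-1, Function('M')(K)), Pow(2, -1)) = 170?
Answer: Rational(-286592, 15318689) ≈ -0.018709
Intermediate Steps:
Function('M')(K) = -340 (Function('M')(K) = Mul(-2, 170) = -340)
Mul(Add(84, Function('M')(213)), Pow(Add(Mul(Add(6026, -3744), Pow(Add(-2124, 6602), -1)), 13683), -1)) = Mul(Add(84, -340), Pow(Add(Mul(Add(6026, -3744), Pow(Add(-2124, 6602), -1)), 13683), -1)) = Mul(-256, Pow(Add(Mul(2282, Pow(4478, -1)), 13683), -1)) = Mul(-256, Pow(Add(Mul(2282, Rational(1, 4478)), 13683), -1)) = Mul(-256, Pow(Add(Rational(1141, 2239), 13683), -1)) = Mul(-256, Pow(Rational(30637378, 2239), -1)) = Mul(-256, Rational(2239, 30637378)) = Rational(-286592, 15318689)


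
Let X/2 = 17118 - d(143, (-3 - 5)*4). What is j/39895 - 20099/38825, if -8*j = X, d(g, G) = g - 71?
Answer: -386920937/619569350 ≈ -0.62450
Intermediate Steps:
d(g, G) = -71 + g
X = 34092 (X = 2*(17118 - (-71 + 143)) = 2*(17118 - 1*72) = 2*(17118 - 72) = 2*17046 = 34092)
j = -8523/2 (j = -⅛*34092 = -8523/2 ≈ -4261.5)
j/39895 - 20099/38825 = -8523/2/39895 - 20099/38825 = -8523/2*1/39895 - 20099*1/38825 = -8523/79790 - 20099/38825 = -386920937/619569350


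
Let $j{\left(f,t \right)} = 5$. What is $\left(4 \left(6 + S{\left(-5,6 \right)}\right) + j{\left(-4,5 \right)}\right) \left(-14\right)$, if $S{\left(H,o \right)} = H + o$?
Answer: $-462$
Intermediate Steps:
$\left(4 \left(6 + S{\left(-5,6 \right)}\right) + j{\left(-4,5 \right)}\right) \left(-14\right) = \left(4 \left(6 + \left(-5 + 6\right)\right) + 5\right) \left(-14\right) = \left(4 \left(6 + 1\right) + 5\right) \left(-14\right) = \left(4 \cdot 7 + 5\right) \left(-14\right) = \left(28 + 5\right) \left(-14\right) = 33 \left(-14\right) = -462$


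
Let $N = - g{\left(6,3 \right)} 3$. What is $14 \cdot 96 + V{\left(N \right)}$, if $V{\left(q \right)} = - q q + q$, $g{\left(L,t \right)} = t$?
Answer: $1254$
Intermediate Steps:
$N = -9$ ($N = \left(-1\right) 3 \cdot 3 = \left(-3\right) 3 = -9$)
$V{\left(q \right)} = q - q^{2}$ ($V{\left(q \right)} = - q^{2} + q = q - q^{2}$)
$14 \cdot 96 + V{\left(N \right)} = 14 \cdot 96 - 9 \left(1 - -9\right) = 1344 - 9 \left(1 + 9\right) = 1344 - 90 = 1254$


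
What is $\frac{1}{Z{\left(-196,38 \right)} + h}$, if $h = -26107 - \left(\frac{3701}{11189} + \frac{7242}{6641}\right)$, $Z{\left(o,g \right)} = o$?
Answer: $- \frac{74306149}{1954580246226} \approx -3.8016 \cdot 10^{-5}$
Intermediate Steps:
$h = - \frac{1940016241022}{74306149}$ ($h = -26107 - \frac{105609079}{74306149} = - \frac{1940016241022}{74306149} \approx -26108.0$)
$\frac{1}{Z{\left(-196,38 \right)} + h} = \frac{1}{-196 - \frac{1940016241022}{74306149}} = \frac{1}{- \frac{1954580246226}{74306149}} = - \frac{74306149}{1954580246226}$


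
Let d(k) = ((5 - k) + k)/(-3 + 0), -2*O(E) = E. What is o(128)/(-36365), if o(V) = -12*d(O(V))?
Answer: -4/7273 ≈ -0.00054998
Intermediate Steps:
O(E) = -E/2
d(k) = -5/3 (d(k) = 5/(-3) = 5*(-⅓) = -5/3)
o(V) = 20 (o(V) = -12*(-5/3) = 20)
o(128)/(-36365) = 20/(-36365) = 20*(-1/36365) = -4/7273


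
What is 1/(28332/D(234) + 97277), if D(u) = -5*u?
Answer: 65/6321431 ≈ 1.0282e-5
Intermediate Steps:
1/(28332/D(234) + 97277) = 1/(28332/((-5*234)) + 97277) = 1/(28332/(-1170) + 97277) = 1/(28332*(-1/1170) + 97277) = 1/(-1574/65 + 97277) = 1/(6321431/65) = 65/6321431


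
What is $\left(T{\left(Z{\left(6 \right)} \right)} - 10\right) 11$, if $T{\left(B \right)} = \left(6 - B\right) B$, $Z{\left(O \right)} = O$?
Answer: $-110$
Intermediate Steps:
$T{\left(B \right)} = B \left(6 - B\right)$
$\left(T{\left(Z{\left(6 \right)} \right)} - 10\right) 11 = \left(6 \left(6 - 6\right) - 10\right) 11 = \left(6 \cdot 0 - 10\right) 11 = \left(0 - 10\right) 11 = \left(-10\right) 11 = -110$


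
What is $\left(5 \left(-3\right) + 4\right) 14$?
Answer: $-154$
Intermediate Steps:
$\left(5 \left(-3\right) + 4\right) 14 = \left(-15 + 4\right) 14 = \left(-11\right) 14 = -154$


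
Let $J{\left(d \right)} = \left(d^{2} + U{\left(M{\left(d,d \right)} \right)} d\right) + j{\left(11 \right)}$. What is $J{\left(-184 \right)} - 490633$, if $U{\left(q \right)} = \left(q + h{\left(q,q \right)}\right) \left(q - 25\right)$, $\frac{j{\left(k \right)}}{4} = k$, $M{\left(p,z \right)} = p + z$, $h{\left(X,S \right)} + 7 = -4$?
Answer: $-27862981$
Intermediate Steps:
$h{\left(X,S \right)} = -11$ ($h{\left(X,S \right)} = -7 - 4 = -11$)
$j{\left(k \right)} = 4 k$
$U{\left(q \right)} = \left(-25 + q\right) \left(-11 + q\right)$ ($U{\left(q \right)} = \left(q - 11\right) \left(q - 25\right) = \left(-11 + q\right) \left(-25 + q\right) = \left(-25 + q\right) \left(-11 + q\right)$)
$J{\left(d \right)} = 44 + d^{2} + d \left(275 - 72 d + 4 d^{2}\right)$ ($J{\left(d \right)} = \left(d^{2} + \left(275 + \left(d + d\right)^{2} - 36 \left(d + d\right)\right) d\right) + 4 \cdot 11 = \left(d^{2} + \left(275 + \left(2 d\right)^{2} - 36 \cdot 2 d\right) d\right) + 44 = \left(d^{2} + \left(275 + 4 d^{2} - 72 d\right) d\right) + 44 = \left(d^{2} + \left(275 - 72 d + 4 d^{2}\right) d\right) + 44 = \left(d^{2} + d \left(275 - 72 d + 4 d^{2}\right)\right) + 44 = 44 + d^{2} + d \left(275 - 72 d + 4 d^{2}\right)$)
$J{\left(-184 \right)} - 490633 = \left(44 - 71 \left(-184\right)^{2} + 4 \left(-184\right)^{3} + 275 \left(-184\right)\right) - 490633 = \left(44 - 2403776 + 4 \left(-6229504\right) - 50600\right) - 490633 = \left(44 - 2403776 - 24918016 - 50600\right) - 490633 = -27372348 - 490633 = -27862981$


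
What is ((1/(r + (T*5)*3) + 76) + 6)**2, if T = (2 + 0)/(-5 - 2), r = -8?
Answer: 49632025/7396 ≈ 6710.7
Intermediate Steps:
T = -2/7 (T = 2/(-7) = 2*(-1/7) = -2/7 ≈ -0.28571)
((1/(r + (T*5)*3) + 76) + 6)**2 = ((1/(-8 - 2/7*5*3) + 76) + 6)**2 = ((1/(-8 - 10/7*3) + 76) + 6)**2 = ((1/(-8 - 30/7) + 76) + 6)**2 = ((1/(-86/7) + 76) + 6)**2 = ((-7/86 + 76) + 6)**2 = (6529/86 + 6)**2 = (7045/86)**2 = 49632025/7396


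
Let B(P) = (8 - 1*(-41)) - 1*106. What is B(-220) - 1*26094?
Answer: -26151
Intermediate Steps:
B(P) = -57 (B(P) = (8 + 41) - 106 = 49 - 106 = -57)
B(-220) - 1*26094 = -57 - 1*26094 = -57 - 26094 = -26151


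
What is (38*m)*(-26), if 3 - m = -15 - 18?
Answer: -35568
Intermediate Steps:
m = 36 (m = 3 - (-15 - 18) = 3 - 1*(-33) = 3 + 33 = 36)
(38*m)*(-26) = (38*36)*(-26) = 1368*(-26) = -35568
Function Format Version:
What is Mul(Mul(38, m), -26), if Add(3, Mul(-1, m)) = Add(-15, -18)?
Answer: -35568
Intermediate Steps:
m = 36 (m = Add(3, Mul(-1, Add(-15, -18))) = Add(3, Mul(-1, -33)) = Add(3, 33) = 36)
Mul(Mul(38, m), -26) = Mul(Mul(38, 36), -26) = Mul(1368, -26) = -35568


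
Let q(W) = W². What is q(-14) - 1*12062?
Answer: -11866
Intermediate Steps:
q(-14) - 1*12062 = (-14)² - 1*12062 = 196 - 12062 = -11866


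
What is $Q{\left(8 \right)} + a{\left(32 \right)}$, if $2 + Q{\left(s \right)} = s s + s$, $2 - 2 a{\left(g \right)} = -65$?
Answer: $\frac{207}{2} \approx 103.5$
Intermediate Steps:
$a{\left(g \right)} = \frac{67}{2}$ ($a{\left(g \right)} = 1 - - \frac{65}{2} = 1 + \frac{65}{2} = \frac{67}{2}$)
$Q{\left(s \right)} = -2 + s + s^{2}$ ($Q{\left(s \right)} = -2 + \left(s s + s\right) = -2 + \left(s^{2} + s\right) = -2 + \left(s + s^{2}\right) = -2 + s + s^{2}$)
$Q{\left(8 \right)} + a{\left(32 \right)} = \left(-2 + 8 + 8^{2}\right) + \frac{67}{2} = \left(-2 + 8 + 64\right) + \frac{67}{2} = 70 + \frac{67}{2} = \frac{207}{2}$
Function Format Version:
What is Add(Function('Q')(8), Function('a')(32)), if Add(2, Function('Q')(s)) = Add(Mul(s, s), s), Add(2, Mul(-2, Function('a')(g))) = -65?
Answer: Rational(207, 2) ≈ 103.50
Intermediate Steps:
Function('a')(g) = Rational(67, 2) (Function('a')(g) = Add(1, Mul(Rational(-1, 2), -65)) = Add(1, Rational(65, 2)) = Rational(67, 2))
Function('Q')(s) = Add(-2, s, Pow(s, 2)) (Function('Q')(s) = Add(-2, Add(Mul(s, s), s)) = Add(-2, Add(Pow(s, 2), s)) = Add(-2, Add(s, Pow(s, 2))) = Add(-2, s, Pow(s, 2)))
Add(Function('Q')(8), Function('a')(32)) = Add(Add(-2, 8, Pow(8, 2)), Rational(67, 2)) = Add(Add(-2, 8, 64), Rational(67, 2)) = Add(70, Rational(67, 2)) = Rational(207, 2)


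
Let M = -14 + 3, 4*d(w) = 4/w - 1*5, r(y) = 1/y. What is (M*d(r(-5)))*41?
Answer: 11275/4 ≈ 2818.8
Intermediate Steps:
d(w) = -5/4 + 1/w (d(w) = (4/w - 1*5)/4 = (4/w - 5)/4 = (-5 + 4/w)/4 = -5/4 + 1/w)
M = -11
(M*d(r(-5)))*41 = -11*(-5/4 + 1/(1/(-5)))*41 = -11*(-5/4 + 1/(-⅕))*41 = -11*(-5/4 - 5)*41 = -11*(-25/4)*41 = (275/4)*41 = 11275/4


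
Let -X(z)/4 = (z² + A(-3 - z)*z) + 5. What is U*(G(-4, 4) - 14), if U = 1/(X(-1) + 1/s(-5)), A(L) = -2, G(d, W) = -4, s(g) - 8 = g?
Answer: 54/95 ≈ 0.56842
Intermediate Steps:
s(g) = 8 + g
X(z) = -20 - 4*z² + 8*z (X(z) = -4*((z² - 2*z) + 5) = -4*(5 + z² - 2*z) = -20 - 4*z² + 8*z)
U = -3/95 (U = 1/((-20 - 4*(-1)² + 8*(-1)) + 1/(8 - 5)) = 1/((-20 - 4*1 - 8) + 1/3) = 1/((-20 - 4 - 8) + ⅓) = 1/(-32 + ⅓) = 1/(-95/3) = -3/95 ≈ -0.031579)
U*(G(-4, 4) - 14) = -3*(-4 - 14)/95 = -3/95*(-18) = 54/95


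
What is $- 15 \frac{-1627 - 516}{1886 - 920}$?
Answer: $\frac{10715}{322} \approx 33.276$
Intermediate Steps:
$- 15 \frac{-1627 - 516}{1886 - 920} = - 15 \left(- \frac{2143}{966}\right) = - 15 \left(\left(-2143\right) \frac{1}{966}\right) = \left(-15\right) \left(- \frac{2143}{966}\right) = \frac{10715}{322}$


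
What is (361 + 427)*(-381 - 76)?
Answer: -360116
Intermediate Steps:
(361 + 427)*(-381 - 76) = 788*(-457) = -360116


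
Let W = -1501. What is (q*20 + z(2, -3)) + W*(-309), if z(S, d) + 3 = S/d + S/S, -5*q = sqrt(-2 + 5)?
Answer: 1391419/3 - 4*sqrt(3) ≈ 4.6380e+5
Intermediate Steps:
q = -sqrt(3)/5 (q = -sqrt(-2 + 5)/5 = -sqrt(3)/5 ≈ -0.34641)
z(S, d) = -2 + S/d (z(S, d) = -3 + (S/d + S/S) = -3 + (S/d + 1) = -3 + (1 + S/d) = -2 + S/d)
(q*20 + z(2, -3)) + W*(-309) = (-sqrt(3)/5*20 + (-2 + 2/(-3))) - 1501*(-309) = (-4*sqrt(3) + (-2 + 2*(-1/3))) + 463809 = (-4*sqrt(3) + (-2 - 2/3)) + 463809 = (-4*sqrt(3) - 8/3) + 463809 = (-8/3 - 4*sqrt(3)) + 463809 = 1391419/3 - 4*sqrt(3)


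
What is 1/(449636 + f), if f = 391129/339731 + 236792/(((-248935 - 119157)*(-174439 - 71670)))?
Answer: 7694121864171617/3459563036706538631553 ≈ 2.2240e-6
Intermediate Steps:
f = 8858187869450141/7694121864171617 (f = 391129*(1/339731) + 236792/((-368092*(-246109))) = 391129/339731 + 236792/90590754028 = 391129/339731 + 236792*(1/90590754028) = 391129/339731 + 59198/22647688507 = 8858187869450141/7694121864171617 ≈ 1.1513)
1/(449636 + f) = 1/(449636 + 8858187869450141/7694121864171617) = 1/(3459563036706538631553/7694121864171617) = 7694121864171617/3459563036706538631553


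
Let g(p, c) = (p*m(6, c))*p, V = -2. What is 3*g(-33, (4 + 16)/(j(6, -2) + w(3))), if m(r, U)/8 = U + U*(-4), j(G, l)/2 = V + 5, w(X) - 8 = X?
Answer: -1568160/17 ≈ -92245.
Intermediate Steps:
w(X) = 8 + X
j(G, l) = 6 (j(G, l) = 2*(-2 + 5) = 2*3 = 6)
m(r, U) = -24*U (m(r, U) = 8*(U + U*(-4)) = 8*(U - 4*U) = 8*(-3*U) = -24*U)
g(p, c) = -24*c*p² (g(p, c) = (p*(-24*c))*p = (-24*c*p)*p = -24*c*p²)
3*g(-33, (4 + 16)/(j(6, -2) + w(3))) = 3*(-24*(4 + 16)/(6 + (8 + 3))*(-33)²) = 3*(-24*20/(6 + 11)*1089) = 3*(-24*20/17*1089) = 3*(-522720/17) = -1568160/17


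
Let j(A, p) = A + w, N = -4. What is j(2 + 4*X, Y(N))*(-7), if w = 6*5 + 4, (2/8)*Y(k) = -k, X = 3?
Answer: -336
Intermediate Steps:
Y(k) = -4*k (Y(k) = 4*(-k) = -4*k)
w = 34 (w = 30 + 4 = 34)
j(A, p) = 34 + A (j(A, p) = A + 34 = 34 + A)
j(2 + 4*X, Y(N))*(-7) = (34 + (2 + 4*3))*(-7) = (34 + (2 + 12))*(-7) = (34 + 14)*(-7) = 48*(-7) = -336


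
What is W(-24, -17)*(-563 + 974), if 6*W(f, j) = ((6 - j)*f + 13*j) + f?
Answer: -109189/2 ≈ -54595.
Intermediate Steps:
W(f, j) = f/6 + 13*j/6 + f*(6 - j)/6 (W(f, j) = (((6 - j)*f + 13*j) + f)/6 = ((f*(6 - j) + 13*j) + f)/6 = ((13*j + f*(6 - j)) + f)/6 = (f + 13*j + f*(6 - j))/6 = f/6 + 13*j/6 + f*(6 - j)/6)
W(-24, -17)*(-563 + 974) = ((7/6)*(-24) + (13/6)*(-17) - 1/6*(-24)*(-17))*(-563 + 974) = (-28 - 221/6 - 68)*411 = -797/6*411 = -109189/2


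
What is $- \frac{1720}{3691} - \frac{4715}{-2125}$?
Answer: $\frac{2749613}{1568675} \approx 1.7528$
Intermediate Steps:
$- \frac{1720}{3691} - \frac{4715}{-2125} = \left(-1720\right) \frac{1}{3691} - - \frac{943}{425} = - \frac{1720}{3691} + \frac{943}{425} = \frac{2749613}{1568675}$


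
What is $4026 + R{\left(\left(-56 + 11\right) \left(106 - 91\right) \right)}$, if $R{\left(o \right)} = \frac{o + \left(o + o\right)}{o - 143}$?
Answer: $\frac{3295293}{818} \approx 4028.5$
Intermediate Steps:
$R{\left(o \right)} = \frac{3 o}{-143 + o}$ ($R{\left(o \right)} = \frac{o + 2 o}{-143 + o} = \frac{3 o}{-143 + o}$)
$4026 + R{\left(\left(-56 + 11\right) \left(106 - 91\right) \right)} = 4026 + \frac{3 \left(-56 + 11\right) \left(106 - 91\right)}{-143 + \left(-56 + 11\right) \left(106 - 91\right)} = 4026 + \frac{3 \left(\left(-45\right) 15\right)}{-143 - 675} = 4026 + 3 \left(-675\right) \frac{1}{-143 - 675} = 4026 + 3 \left(-675\right) \frac{1}{-818} = 4026 + 3 \left(-675\right) \left(- \frac{1}{818}\right) = 4026 + \frac{2025}{818} = \frac{3295293}{818}$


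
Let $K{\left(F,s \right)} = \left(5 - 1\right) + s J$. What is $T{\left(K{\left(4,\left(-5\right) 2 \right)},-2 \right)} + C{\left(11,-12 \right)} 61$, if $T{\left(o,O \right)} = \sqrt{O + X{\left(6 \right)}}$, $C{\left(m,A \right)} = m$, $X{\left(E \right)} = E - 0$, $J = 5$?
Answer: $673$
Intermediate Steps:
$X{\left(E \right)} = E$ ($X{\left(E \right)} = E + 0 = E$)
$K{\left(F,s \right)} = 4 + 5 s$ ($K{\left(F,s \right)} = \left(5 - 1\right) + s 5 = \left(5 - 1\right) + 5 s = 4 + 5 s$)
$T{\left(o,O \right)} = \sqrt{6 + O}$ ($T{\left(o,O \right)} = \sqrt{O + 6} = \sqrt{6 + O}$)
$T{\left(K{\left(4,\left(-5\right) 2 \right)},-2 \right)} + C{\left(11,-12 \right)} 61 = \sqrt{6 - 2} + 11 \cdot 61 = \sqrt{4} + 671 = 2 + 671 = 673$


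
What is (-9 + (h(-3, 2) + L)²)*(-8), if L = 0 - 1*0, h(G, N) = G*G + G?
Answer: -216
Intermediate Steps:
h(G, N) = G + G² (h(G, N) = G² + G = G + G²)
L = 0 (L = 0 + 0 = 0)
(-9 + (h(-3, 2) + L)²)*(-8) = (-9 + (-3*(1 - 3) + 0)²)*(-8) = (-9 + (-3*(-2) + 0)²)*(-8) = (-9 + (6 + 0)²)*(-8) = (-9 + 6²)*(-8) = (-9 + 36)*(-8) = 27*(-8) = -216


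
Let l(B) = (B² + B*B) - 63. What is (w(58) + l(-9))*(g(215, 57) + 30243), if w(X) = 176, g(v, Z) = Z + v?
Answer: 8391625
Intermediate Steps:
l(B) = -63 + 2*B² (l(B) = (B² + B²) - 63 = 2*B² - 63 = -63 + 2*B²)
(w(58) + l(-9))*(g(215, 57) + 30243) = (176 + (-63 + 2*(-9)²))*((57 + 215) + 30243) = (176 + (-63 + 2*81))*(272 + 30243) = (176 + (-63 + 162))*30515 = (176 + 99)*30515 = 275*30515 = 8391625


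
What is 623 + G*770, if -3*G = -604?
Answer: 466949/3 ≈ 1.5565e+5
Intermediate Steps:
G = 604/3 (G = -⅓*(-604) = 604/3 ≈ 201.33)
623 + G*770 = 623 + (604/3)*770 = 623 + 465080/3 = 466949/3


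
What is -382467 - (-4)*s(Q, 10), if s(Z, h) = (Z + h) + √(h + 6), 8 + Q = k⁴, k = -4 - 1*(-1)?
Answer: -382119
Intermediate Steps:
k = -3 (k = -4 + 1 = -3)
Q = 73 (Q = -8 + (-3)⁴ = -8 + 81 = 73)
s(Z, h) = Z + h + √(6 + h) (s(Z, h) = (Z + h) + √(6 + h) = Z + h + √(6 + h))
-382467 - (-4)*s(Q, 10) = -382467 - (-4)*(73 + 10 + √(6 + 10)) = -382467 - (-4)*(73 + 10 + √16) = -382467 - (-4)*(73 + 10 + 4) = -382467 - (-4)*87 = -382467 - 1*(-348) = -382467 + 348 = -382119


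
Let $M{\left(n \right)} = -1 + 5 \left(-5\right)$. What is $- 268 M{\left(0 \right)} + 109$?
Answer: $7077$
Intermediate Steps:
$M{\left(n \right)} = -26$ ($M{\left(n \right)} = -1 - 25 = -26$)
$- 268 M{\left(0 \right)} + 109 = \left(-268\right) \left(-26\right) + 109 = 6968 + 109 = 7077$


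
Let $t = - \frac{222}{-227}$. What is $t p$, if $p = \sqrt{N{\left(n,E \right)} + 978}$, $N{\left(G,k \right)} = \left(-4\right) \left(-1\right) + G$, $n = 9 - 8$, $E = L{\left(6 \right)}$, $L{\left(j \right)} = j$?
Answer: $\frac{222 \sqrt{983}}{227} \approx 30.662$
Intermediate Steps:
$E = 6$
$n = 1$
$t = \frac{222}{227}$ ($t = \left(-222\right) \left(- \frac{1}{227}\right) = \frac{222}{227} \approx 0.97797$)
$N{\left(G,k \right)} = 4 + G$
$p = \sqrt{983}$ ($p = \sqrt{\left(4 + 1\right) + 978} = \sqrt{5 + 978} = \sqrt{983} \approx 31.353$)
$t p = \frac{222 \sqrt{983}}{227}$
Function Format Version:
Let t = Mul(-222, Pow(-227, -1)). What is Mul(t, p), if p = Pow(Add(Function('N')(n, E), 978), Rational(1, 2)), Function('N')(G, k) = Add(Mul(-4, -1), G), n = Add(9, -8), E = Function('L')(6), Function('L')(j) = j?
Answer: Mul(Rational(222, 227), Pow(983, Rational(1, 2))) ≈ 30.662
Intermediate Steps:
E = 6
n = 1
t = Rational(222, 227) (t = Mul(-222, Rational(-1, 227)) = Rational(222, 227) ≈ 0.97797)
Function('N')(G, k) = Add(4, G)
p = Pow(983, Rational(1, 2)) (p = Pow(Add(Add(4, 1), 978), Rational(1, 2)) = Pow(Add(5, 978), Rational(1, 2)) = Pow(983, Rational(1, 2)) ≈ 31.353)
Mul(t, p) = Mul(Rational(222, 227), Pow(983, Rational(1, 2)))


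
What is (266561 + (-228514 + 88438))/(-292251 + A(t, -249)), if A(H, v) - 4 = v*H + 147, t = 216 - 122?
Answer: -126485/315506 ≈ -0.40090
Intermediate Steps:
t = 94
A(H, v) = 151 + H*v (A(H, v) = 4 + (v*H + 147) = 4 + (H*v + 147) = 4 + (147 + H*v) = 151 + H*v)
(266561 + (-228514 + 88438))/(-292251 + A(t, -249)) = (266561 + (-228514 + 88438))/(-292251 + (151 + 94*(-249))) = (266561 - 140076)/(-292251 + (151 - 23406)) = 126485/(-292251 - 23255) = 126485/(-315506) = 126485*(-1/315506) = -126485/315506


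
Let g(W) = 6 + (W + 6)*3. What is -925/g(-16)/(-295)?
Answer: -185/1416 ≈ -0.13065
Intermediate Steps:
g(W) = 24 + 3*W (g(W) = 6 + (6 + W)*3 = 6 + (18 + 3*W) = 24 + 3*W)
-925/g(-16)/(-295) = -925/(24 + 3*(-16))/(-295) = -925/(24 - 48)*(-1/295) = -925/(-24)*(-1/295) = -925*(-1/24)*(-1/295) = (925/24)*(-1/295) = -185/1416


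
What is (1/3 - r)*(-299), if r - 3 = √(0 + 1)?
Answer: 3289/3 ≈ 1096.3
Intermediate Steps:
r = 4 (r = 3 + √(0 + 1) = 3 + √1 = 3 + 1 = 4)
(1/3 - r)*(-299) = (1/3 - 1*4)*(-299) = (⅓ - 4)*(-299) = -11/3*(-299) = 3289/3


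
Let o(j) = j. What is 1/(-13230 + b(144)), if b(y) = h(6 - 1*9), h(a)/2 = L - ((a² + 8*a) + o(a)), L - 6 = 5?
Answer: -1/13172 ≈ -7.5919e-5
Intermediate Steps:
L = 11 (L = 6 + 5 = 11)
h(a) = 22 - 18*a - 2*a² (h(a) = 2*(11 - ((a² + 8*a) + a)) = 2*(11 - (a² + 9*a)) = 2*(11 + (-a² - 9*a)) = 2*(11 - a² - 9*a) = 22 - 18*a - 2*a²)
b(y) = 58 (b(y) = 22 - 18*(6 - 1*9) - 2*(6 - 1*9)² = 22 - 18*(6 - 9) - 2*(6 - 9)² = 22 - 18*(-3) - 2*(-3)² = 22 + 54 - 2*9 = 22 + 54 - 18 = 58)
1/(-13230 + b(144)) = 1/(-13230 + 58) = 1/(-13172) = -1/13172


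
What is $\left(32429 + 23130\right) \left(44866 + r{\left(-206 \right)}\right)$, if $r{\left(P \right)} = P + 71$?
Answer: $2485209629$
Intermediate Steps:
$r{\left(P \right)} = 71 + P$
$\left(32429 + 23130\right) \left(44866 + r{\left(-206 \right)}\right) = \left(32429 + 23130\right) \left(44866 + \left(71 - 206\right)\right) = 55559 \left(44866 - 135\right) = 55559 \cdot 44731 = 2485209629$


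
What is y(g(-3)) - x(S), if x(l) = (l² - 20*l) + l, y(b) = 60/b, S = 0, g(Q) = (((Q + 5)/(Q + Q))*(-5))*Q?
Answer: -12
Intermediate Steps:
g(Q) = -25/2 - 5*Q/2 (g(Q) = (((5 + Q)/((2*Q)))*(-5))*Q = (((5 + Q)*(1/(2*Q)))*(-5))*Q = (((5 + Q)/(2*Q))*(-5))*Q = (-5*(5 + Q)/(2*Q))*Q = -25/2 - 5*Q/2)
x(l) = l² - 19*l
y(g(-3)) - x(S) = 60/(-25/2 - 5/2*(-3)) - 0*(-19 + 0) = 60/(-25/2 + 15/2) - 0*(-19) = 60/(-5) - 1*0 = 60*(-⅕) + 0 = -12 + 0 = -12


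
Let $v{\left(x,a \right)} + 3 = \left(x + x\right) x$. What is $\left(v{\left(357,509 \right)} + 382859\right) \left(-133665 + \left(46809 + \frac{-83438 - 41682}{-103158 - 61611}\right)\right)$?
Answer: $- \frac{9126930111290576}{164769} \approx -5.5392 \cdot 10^{10}$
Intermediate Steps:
$v{\left(x,a \right)} = -3 + 2 x^{2}$ ($v{\left(x,a \right)} = -3 + \left(x + x\right) x = -3 + 2 x x = -3 + 2 x^{2}$)
$\left(v{\left(357,509 \right)} + 382859\right) \left(-133665 + \left(46809 + \frac{-83438 - 41682}{-103158 - 61611}\right)\right) = \left(\left(-3 + 2 \cdot 357^{2}\right) + 382859\right) \left(-133665 + \left(46809 + \frac{-83438 - 41682}{-103158 - 61611}\right)\right) = \left(\left(-3 + 2 \cdot 127449\right) + 382859\right) \left(-133665 + \left(46809 - \frac{125120}{-164769}\right)\right) = \left(\left(-3 + 254898\right) + 382859\right) \left(-133665 + \left(46809 - - \frac{125120}{164769}\right)\right) = \left(254895 + 382859\right) \left(-133665 + \left(46809 + \frac{125120}{164769}\right)\right) = 637754 \left(-133665 + \frac{7712797241}{164769}\right) = 637754 \left(- \frac{14311051144}{164769}\right) = - \frac{9126930111290576}{164769}$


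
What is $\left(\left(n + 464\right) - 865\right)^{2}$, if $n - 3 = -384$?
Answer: $611524$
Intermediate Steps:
$n = -381$ ($n = 3 - 384 = -381$)
$\left(\left(n + 464\right) - 865\right)^{2} = \left(\left(-381 + 464\right) - 865\right)^{2} = \left(83 - 865\right)^{2} = \left(-782\right)^{2} = 611524$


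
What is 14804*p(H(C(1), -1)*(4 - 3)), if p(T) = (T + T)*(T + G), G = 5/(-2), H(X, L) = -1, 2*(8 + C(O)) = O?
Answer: 103628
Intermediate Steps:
C(O) = -8 + O/2
G = -5/2 (G = 5*(-½) = -5/2 ≈ -2.5000)
p(T) = 2*T*(-5/2 + T) (p(T) = (T + T)*(T - 5/2) = (2*T)*(-5/2 + T) = 2*T*(-5/2 + T))
14804*p(H(C(1), -1)*(4 - 3)) = 14804*((-(4 - 3))*(-5 + 2*(-(4 - 3)))) = 14804*((-1*1)*(-5 + 2*(-1*1))) = 14804*(-(-5 + 2*(-1))) = 14804*(-(-5 - 2)) = 14804*(-1*(-7)) = 14804*7 = 103628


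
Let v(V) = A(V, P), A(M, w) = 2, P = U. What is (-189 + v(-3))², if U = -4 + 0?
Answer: 34969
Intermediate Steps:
U = -4
P = -4
v(V) = 2
(-189 + v(-3))² = (-189 + 2)² = (-187)² = 34969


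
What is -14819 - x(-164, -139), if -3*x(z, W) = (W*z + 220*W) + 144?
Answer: -52097/3 ≈ -17366.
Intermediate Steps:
x(z, W) = -48 - 220*W/3 - W*z/3 (x(z, W) = -((W*z + 220*W) + 144)/3 = -((220*W + W*z) + 144)/3 = -(144 + 220*W + W*z)/3 = -48 - 220*W/3 - W*z/3)
-14819 - x(-164, -139) = -14819 - (-48 - 220/3*(-139) - 1/3*(-139)*(-164)) = -14819 - (-48 + 30580/3 - 22796/3) = -14819 - 1*7640/3 = -14819 - 7640/3 = -52097/3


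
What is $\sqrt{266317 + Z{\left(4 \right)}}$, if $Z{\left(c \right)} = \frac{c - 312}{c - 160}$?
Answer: $\frac{2 \sqrt{101267790}}{39} \approx 516.06$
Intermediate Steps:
$Z{\left(c \right)} = \frac{-312 + c}{-160 + c}$
$\sqrt{266317 + Z{\left(4 \right)}} = \sqrt{266317 + \frac{-312 + 4}{-160 + 4}} = \sqrt{266317 + \frac{1}{-156} \left(-308\right)} = \sqrt{266317 - - \frac{77}{39}} = \sqrt{266317 + \frac{77}{39}} = \sqrt{\frac{10386440}{39}} = \frac{2 \sqrt{101267790}}{39}$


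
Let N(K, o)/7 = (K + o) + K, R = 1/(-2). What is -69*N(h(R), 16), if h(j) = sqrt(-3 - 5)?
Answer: -7728 - 1932*I*sqrt(2) ≈ -7728.0 - 2732.3*I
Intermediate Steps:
R = -1/2 ≈ -0.50000
h(j) = 2*I*sqrt(2) (h(j) = sqrt(-8) = 2*I*sqrt(2))
N(K, o) = 7*o + 14*K (N(K, o) = 7*((K + o) + K) = 7*(o + 2*K) = 7*o + 14*K)
-69*N(h(R), 16) = -69*(7*16 + 14*(2*I*sqrt(2))) = -69*(112 + 28*I*sqrt(2)) = -7728 - 1932*I*sqrt(2)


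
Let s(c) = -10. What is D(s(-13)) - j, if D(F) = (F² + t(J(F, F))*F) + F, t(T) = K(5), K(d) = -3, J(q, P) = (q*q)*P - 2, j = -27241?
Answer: 27361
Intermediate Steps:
J(q, P) = -2 + P*q² (J(q, P) = q²*P - 2 = P*q² - 2 = -2 + P*q²)
t(T) = -3
D(F) = F² - 2*F (D(F) = (F² - 3*F) + F = F² - 2*F)
D(s(-13)) - j = -10*(-2 - 10) - 1*(-27241) = -10*(-12) + 27241 = 120 + 27241 = 27361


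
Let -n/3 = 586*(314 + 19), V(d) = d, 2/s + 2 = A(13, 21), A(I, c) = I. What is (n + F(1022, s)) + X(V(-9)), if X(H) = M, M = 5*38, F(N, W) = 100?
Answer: -585124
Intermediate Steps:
s = 2/11 (s = 2/(-2 + 13) = 2/11 ≈ 0.18182)
M = 190
X(H) = 190
n = -585414 (n = -1758*(314 + 19) = -1758*333 = -3*195138 = -585414)
(n + F(1022, s)) + X(V(-9)) = (-585414 + 100) + 190 = -585314 + 190 = -585124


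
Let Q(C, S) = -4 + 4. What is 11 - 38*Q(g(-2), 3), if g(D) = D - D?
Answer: 11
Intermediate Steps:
g(D) = 0
Q(C, S) = 0
11 - 38*Q(g(-2), 3) = 11 - 38*0 = 11 + 0 = 11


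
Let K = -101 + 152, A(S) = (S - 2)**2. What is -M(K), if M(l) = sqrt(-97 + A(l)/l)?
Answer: -I*sqrt(129846)/51 ≈ -7.0655*I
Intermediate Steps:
A(S) = (-2 + S)**2
K = 51
M(l) = sqrt(-97 + (-2 + l)**2/l)
-M(K) = -sqrt(-101 + 51 + 4/51) = -sqrt(-2546/51) = -I*sqrt(129846)/51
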